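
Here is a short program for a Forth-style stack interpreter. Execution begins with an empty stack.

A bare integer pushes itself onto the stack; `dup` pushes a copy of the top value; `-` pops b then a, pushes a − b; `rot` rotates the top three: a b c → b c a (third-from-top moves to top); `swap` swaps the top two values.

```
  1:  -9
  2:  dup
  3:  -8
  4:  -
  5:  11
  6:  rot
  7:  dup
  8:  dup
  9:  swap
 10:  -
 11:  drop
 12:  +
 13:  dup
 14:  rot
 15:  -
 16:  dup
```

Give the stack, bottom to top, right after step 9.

[-1, 11, -9, -9, -9]

-9   -> -9
dup  -> -9 -9
-8   -> -9 -9 -8
-    -> -9 -1
11   -> -9 -1 11
rot  -> -1 11 -9
dup  -> -1 11 -9 -9
dup  -> -1 11 -9 -9 -9
swap -> -1 11 -9 -9 -9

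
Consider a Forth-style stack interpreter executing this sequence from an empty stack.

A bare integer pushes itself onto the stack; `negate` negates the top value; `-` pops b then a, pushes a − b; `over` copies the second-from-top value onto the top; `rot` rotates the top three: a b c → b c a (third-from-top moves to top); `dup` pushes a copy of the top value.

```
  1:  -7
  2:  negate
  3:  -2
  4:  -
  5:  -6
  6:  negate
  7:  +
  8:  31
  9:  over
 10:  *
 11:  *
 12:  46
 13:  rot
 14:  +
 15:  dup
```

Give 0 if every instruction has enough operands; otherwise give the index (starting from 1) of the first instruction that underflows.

-7     → -7
negate → 7
-2     → 7 -2
-      → 9
-6     → 9 -6
negate → 9 6
+      → 15
31     → 15 31
over   → 15 31 15
*      → 15 465
*      → 6975
46     → 6975 46
rot  — needs 3 operands, stack has 2 → underflow

13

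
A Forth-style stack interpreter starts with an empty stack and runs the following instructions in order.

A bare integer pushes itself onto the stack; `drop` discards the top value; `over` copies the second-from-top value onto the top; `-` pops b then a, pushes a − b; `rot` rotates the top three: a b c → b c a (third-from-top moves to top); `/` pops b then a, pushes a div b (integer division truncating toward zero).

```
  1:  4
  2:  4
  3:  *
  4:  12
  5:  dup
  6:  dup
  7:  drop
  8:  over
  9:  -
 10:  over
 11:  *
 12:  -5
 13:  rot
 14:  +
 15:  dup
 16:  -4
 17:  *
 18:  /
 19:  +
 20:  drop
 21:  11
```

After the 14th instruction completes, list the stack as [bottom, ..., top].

[16, 0, 7]

4    → [4]
4    → [4, 4]
*    → [16]
12   → [16, 12]
dup  → [16, 12, 12]
dup  → [16, 12, 12, 12]
drop → [16, 12, 12]
over → [16, 12, 12, 12]
-    → [16, 12, 0]
over → [16, 12, 0, 12]
*    → [16, 12, 0]
-5   → [16, 12, 0, -5]
rot  → [16, 0, -5, 12]
+    → [16, 0, 7]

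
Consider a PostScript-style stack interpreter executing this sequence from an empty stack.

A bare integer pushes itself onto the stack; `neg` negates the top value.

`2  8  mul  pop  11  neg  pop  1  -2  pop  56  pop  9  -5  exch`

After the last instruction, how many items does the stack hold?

2    → 2
8    → 2 8
mul  → 16
pop  → (empty)
11   → 11
neg  → -11
pop  → (empty)
1    → 1
-2   → 1 -2
pop  → 1
56   → 1 56
pop  → 1
9    → 1 9
-5   → 1 9 -5
exch → 1 -5 9

3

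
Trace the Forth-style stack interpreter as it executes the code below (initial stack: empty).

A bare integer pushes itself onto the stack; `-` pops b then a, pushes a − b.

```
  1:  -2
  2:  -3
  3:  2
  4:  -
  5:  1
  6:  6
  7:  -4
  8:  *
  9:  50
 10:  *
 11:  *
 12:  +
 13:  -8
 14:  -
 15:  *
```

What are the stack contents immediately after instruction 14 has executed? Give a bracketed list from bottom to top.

[-2, -1197]

-2 -> [-2]
-3 -> [-2, -3]
2  -> [-2, -3, 2]
-  -> [-2, -5]
1  -> [-2, -5, 1]
6  -> [-2, -5, 1, 6]
-4 -> [-2, -5, 1, 6, -4]
*  -> [-2, -5, 1, -24]
50 -> [-2, -5, 1, -24, 50]
*  -> [-2, -5, 1, -1200]
*  -> [-2, -5, -1200]
+  -> [-2, -1205]
-8 -> [-2, -1205, -8]
-  -> [-2, -1197]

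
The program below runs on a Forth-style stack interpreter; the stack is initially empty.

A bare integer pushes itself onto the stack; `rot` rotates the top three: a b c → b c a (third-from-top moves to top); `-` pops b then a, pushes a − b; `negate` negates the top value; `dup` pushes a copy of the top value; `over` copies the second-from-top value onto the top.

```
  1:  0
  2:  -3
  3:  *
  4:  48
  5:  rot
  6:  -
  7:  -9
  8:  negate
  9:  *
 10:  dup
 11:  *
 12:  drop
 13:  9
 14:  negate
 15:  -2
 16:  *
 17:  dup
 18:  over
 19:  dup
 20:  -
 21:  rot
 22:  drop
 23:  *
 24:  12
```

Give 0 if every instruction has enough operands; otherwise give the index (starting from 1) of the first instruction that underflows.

5

0  → 0
-3 → 0 -3
*  → 0
48 → 0 48
rot  — needs 3 operands, stack has 2 → underflow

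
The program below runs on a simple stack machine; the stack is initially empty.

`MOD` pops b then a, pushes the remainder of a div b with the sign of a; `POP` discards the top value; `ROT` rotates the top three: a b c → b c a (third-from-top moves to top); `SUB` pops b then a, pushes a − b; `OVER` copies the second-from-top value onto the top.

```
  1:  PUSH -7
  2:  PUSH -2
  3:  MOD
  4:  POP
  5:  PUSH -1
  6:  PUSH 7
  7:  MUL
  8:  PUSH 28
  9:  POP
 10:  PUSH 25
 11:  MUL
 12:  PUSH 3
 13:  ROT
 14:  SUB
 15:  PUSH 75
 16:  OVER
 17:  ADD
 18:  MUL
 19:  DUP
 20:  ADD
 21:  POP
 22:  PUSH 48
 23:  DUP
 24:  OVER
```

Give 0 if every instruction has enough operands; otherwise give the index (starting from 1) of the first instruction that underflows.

PUSH -7 : [-7]
PUSH -2 : [-7, -2]
MOD     : [-1]
POP     : []
PUSH -1 : [-1]
PUSH 7  : [-1, 7]
MUL     : [-7]
PUSH 28 : [-7, 28]
POP     : [-7]
PUSH 25 : [-7, 25]
MUL     : [-175]
PUSH 3  : [-175, 3]
ROT  — needs 3 operands, stack has 2 → underflow

13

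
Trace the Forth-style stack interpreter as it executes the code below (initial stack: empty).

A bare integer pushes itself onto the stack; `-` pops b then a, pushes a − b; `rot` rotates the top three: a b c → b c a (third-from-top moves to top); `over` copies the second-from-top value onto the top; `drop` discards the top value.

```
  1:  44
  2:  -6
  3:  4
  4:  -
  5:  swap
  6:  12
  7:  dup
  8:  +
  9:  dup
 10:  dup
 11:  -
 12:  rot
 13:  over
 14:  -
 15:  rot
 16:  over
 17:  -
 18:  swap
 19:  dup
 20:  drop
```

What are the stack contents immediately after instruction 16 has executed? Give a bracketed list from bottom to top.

44   : [44]
-6   : [44, -6]
4    : [44, -6, 4]
-    : [44, -10]
swap : [-10, 44]
12   : [-10, 44, 12]
dup  : [-10, 44, 12, 12]
+    : [-10, 44, 24]
dup  : [-10, 44, 24, 24]
dup  : [-10, 44, 24, 24, 24]
-    : [-10, 44, 24, 0]
rot  : [-10, 24, 0, 44]
over : [-10, 24, 0, 44, 0]
-    : [-10, 24, 0, 44]
rot  : [-10, 0, 44, 24]
over : [-10, 0, 44, 24, 44]

[-10, 0, 44, 24, 44]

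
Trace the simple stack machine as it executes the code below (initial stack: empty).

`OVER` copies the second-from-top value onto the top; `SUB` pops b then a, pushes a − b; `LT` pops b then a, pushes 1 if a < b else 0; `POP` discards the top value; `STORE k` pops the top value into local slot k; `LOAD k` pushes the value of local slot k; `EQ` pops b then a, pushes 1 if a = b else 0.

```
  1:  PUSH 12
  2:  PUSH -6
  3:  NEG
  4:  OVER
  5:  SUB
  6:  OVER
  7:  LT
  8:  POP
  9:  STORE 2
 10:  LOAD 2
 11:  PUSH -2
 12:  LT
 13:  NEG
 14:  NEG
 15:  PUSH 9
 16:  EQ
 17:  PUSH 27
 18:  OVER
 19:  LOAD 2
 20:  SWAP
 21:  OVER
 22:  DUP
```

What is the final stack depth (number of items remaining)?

PUSH 12 → 12
PUSH -6 → 12 -6
NEG     → 12 6
OVER    → 12 6 12
SUB     → 12 -6
OVER    → 12 -6 12
LT      → 12 1
POP     → 12
STORE 2 → (empty)
LOAD 2  → 12
PUSH -2 → 12 -2
LT      → 0
NEG     → 0
NEG     → 0
PUSH 9  → 0 9
EQ      → 0
PUSH 27 → 0 27
OVER    → 0 27 0
LOAD 2  → 0 27 0 12
SWAP    → 0 27 12 0
OVER    → 0 27 12 0 12
DUP     → 0 27 12 0 12 12

6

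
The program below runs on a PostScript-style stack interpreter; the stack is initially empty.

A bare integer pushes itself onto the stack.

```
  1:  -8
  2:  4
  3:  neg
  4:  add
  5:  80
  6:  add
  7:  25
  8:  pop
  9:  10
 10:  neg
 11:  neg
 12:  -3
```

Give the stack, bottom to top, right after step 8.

[68]

-8  -> [-8]
4   -> [-8, 4]
neg -> [-8, -4]
add -> [-12]
80  -> [-12, 80]
add -> [68]
25  -> [68, 25]
pop -> [68]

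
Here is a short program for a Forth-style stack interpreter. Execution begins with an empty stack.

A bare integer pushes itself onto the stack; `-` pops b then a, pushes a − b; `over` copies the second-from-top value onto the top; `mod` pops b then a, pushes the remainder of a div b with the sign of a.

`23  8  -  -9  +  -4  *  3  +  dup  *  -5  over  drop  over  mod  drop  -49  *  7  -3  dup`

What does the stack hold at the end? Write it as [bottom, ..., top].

[-21609, 7, -3, -3]

23    23
8     23 8
-     15
-9    15 -9
+     6
-4    6 -4
*     -24
3     -24 3
+     -21
dup   -21 -21
*     441
-5    441 -5
over  441 -5 441
drop  441 -5
over  441 -5 441
mod   441 -5
drop  441
-49   441 -49
*     -21609
7     -21609 7
-3    -21609 7 -3
dup   -21609 7 -3 -3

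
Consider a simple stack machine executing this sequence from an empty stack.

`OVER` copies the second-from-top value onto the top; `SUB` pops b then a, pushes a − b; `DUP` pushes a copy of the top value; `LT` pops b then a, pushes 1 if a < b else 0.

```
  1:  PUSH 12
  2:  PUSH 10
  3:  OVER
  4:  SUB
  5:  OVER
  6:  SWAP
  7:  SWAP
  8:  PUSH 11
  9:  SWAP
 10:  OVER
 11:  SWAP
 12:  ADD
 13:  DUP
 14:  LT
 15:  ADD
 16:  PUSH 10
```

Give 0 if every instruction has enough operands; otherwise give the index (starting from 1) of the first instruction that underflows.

PUSH 12 -> [12]
PUSH 10 -> [12, 10]
OVER    -> [12, 10, 12]
SUB     -> [12, -2]
OVER    -> [12, -2, 12]
SWAP    -> [12, 12, -2]
SWAP    -> [12, -2, 12]
PUSH 11 -> [12, -2, 12, 11]
SWAP    -> [12, -2, 11, 12]
OVER    -> [12, -2, 11, 12, 11]
SWAP    -> [12, -2, 11, 11, 12]
ADD     -> [12, -2, 11, 23]
DUP     -> [12, -2, 11, 23, 23]
LT      -> [12, -2, 11, 0]
ADD     -> [12, -2, 11]
PUSH 10 -> [12, -2, 11, 10]

0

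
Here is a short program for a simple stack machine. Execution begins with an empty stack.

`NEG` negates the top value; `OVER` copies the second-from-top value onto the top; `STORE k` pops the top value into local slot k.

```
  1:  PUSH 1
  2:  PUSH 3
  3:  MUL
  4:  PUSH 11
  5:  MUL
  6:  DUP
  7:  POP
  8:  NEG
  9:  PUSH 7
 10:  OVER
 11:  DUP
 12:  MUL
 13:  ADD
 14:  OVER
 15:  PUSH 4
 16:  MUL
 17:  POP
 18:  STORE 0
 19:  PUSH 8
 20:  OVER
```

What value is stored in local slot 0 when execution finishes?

1096

PUSH 1   [1]
PUSH 3   [1, 3]
MUL      [3]
PUSH 11  [3, 11]
MUL      [33]
DUP      [33, 33]
POP      [33]
NEG      [-33]
PUSH 7   [-33, 7]
OVER     [-33, 7, -33]
DUP      [-33, 7, -33, -33]
MUL      [-33, 7, 1089]
ADD      [-33, 1096]
OVER     [-33, 1096, -33]
PUSH 4   [-33, 1096, -33, 4]
MUL      [-33, 1096, -132]
POP      [-33, 1096]
STORE 0  [-33]
PUSH 8   [-33, 8]
OVER     [-33, 8, -33]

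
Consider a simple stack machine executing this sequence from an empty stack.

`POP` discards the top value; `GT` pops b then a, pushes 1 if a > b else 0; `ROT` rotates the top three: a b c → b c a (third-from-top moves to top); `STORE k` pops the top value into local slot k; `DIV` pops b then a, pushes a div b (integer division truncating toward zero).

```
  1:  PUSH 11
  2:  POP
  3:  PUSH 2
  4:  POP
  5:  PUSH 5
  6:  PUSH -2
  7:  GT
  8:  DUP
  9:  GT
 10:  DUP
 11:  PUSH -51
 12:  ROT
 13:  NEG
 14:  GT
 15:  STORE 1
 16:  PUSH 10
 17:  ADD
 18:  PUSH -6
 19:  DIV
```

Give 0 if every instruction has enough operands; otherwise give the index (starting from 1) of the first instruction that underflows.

0

PUSH 11   [11]
POP       []
PUSH 2    [2]
POP       []
PUSH 5    [5]
PUSH -2   [5, -2]
GT        [1]
DUP       [1, 1]
GT        [0]
DUP       [0, 0]
PUSH -51  [0, 0, -51]
ROT       [0, -51, 0]
NEG       [0, -51, 0]
GT        [0, 0]
STORE 1   [0]
PUSH 10   [0, 10]
ADD       [10]
PUSH -6   [10, -6]
DIV       [-1]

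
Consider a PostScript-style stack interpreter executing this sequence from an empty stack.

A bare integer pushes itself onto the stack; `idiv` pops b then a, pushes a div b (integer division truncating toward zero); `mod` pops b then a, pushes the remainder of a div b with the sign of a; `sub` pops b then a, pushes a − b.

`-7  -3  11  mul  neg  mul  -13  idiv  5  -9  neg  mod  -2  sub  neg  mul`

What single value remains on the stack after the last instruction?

-119

-7   -> [-7]
-3   -> [-7, -3]
11   -> [-7, -3, 11]
mul  -> [-7, -33]
neg  -> [-7, 33]
mul  -> [-231]
-13  -> [-231, -13]
idiv -> [17]
5    -> [17, 5]
-9   -> [17, 5, -9]
neg  -> [17, 5, 9]
mod  -> [17, 5]
-2   -> [17, 5, -2]
sub  -> [17, 7]
neg  -> [17, -7]
mul  -> [-119]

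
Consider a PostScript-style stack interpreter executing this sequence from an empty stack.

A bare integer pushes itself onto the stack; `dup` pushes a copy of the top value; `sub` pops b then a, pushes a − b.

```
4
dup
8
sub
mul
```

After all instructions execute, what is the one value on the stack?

-16

4   -> 4
dup -> 4 4
8   -> 4 4 8
sub -> 4 -4
mul -> -16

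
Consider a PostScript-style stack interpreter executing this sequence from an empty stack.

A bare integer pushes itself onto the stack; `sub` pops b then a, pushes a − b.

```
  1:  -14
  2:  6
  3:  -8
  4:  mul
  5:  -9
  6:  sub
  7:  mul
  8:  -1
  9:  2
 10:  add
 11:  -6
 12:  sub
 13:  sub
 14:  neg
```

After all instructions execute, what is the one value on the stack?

-539

-14 : [-14]
6   : [-14, 6]
-8  : [-14, 6, -8]
mul : [-14, -48]
-9  : [-14, -48, -9]
sub : [-14, -39]
mul : [546]
-1  : [546, -1]
2   : [546, -1, 2]
add : [546, 1]
-6  : [546, 1, -6]
sub : [546, 7]
sub : [539]
neg : [-539]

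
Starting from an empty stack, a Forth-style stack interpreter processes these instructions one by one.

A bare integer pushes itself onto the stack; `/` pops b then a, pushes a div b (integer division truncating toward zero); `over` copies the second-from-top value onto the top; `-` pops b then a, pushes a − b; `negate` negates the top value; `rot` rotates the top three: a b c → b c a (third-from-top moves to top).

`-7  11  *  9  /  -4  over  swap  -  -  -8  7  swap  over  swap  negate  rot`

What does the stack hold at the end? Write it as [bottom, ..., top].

-7      -7
11      -7 11
*       -77
9       -77 9
/       -8
-4      -8 -4
over    -8 -4 -8
swap    -8 -8 -4
-       -8 -4
-       -4
-8      -4 -8
7       -4 -8 7
swap    -4 7 -8
over    -4 7 -8 7
swap    -4 7 7 -8
negate  -4 7 7 8
rot     -4 7 8 7

[-4, 7, 8, 7]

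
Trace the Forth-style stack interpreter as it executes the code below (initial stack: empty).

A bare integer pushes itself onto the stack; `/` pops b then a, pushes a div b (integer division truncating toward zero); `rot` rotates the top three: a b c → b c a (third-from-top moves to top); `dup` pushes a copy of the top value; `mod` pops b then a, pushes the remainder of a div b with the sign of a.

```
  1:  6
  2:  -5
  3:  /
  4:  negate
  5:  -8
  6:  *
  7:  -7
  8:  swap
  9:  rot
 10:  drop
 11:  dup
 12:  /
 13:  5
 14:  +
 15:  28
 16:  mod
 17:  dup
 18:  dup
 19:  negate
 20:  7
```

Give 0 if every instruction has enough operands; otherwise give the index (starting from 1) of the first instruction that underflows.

6      → [6]
-5     → [6, -5]
/      → [-1]
negate → [1]
-8     → [1, -8]
*      → [-8]
-7     → [-8, -7]
swap   → [-7, -8]
rot  — needs 3 operands, stack has 2 → underflow

9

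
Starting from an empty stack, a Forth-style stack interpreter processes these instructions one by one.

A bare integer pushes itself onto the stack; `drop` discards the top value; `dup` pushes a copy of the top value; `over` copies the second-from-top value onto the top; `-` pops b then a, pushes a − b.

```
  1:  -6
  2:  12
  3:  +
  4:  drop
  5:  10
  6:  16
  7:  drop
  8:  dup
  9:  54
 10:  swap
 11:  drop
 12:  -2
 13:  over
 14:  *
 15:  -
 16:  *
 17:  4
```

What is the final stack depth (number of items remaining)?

-6   -> -6
12   -> -6 12
+    -> 6
drop -> (empty)
10   -> 10
16   -> 10 16
drop -> 10
dup  -> 10 10
54   -> 10 10 54
swap -> 10 54 10
drop -> 10 54
-2   -> 10 54 -2
over -> 10 54 -2 54
*    -> 10 54 -108
-    -> 10 162
*    -> 1620
4    -> 1620 4

2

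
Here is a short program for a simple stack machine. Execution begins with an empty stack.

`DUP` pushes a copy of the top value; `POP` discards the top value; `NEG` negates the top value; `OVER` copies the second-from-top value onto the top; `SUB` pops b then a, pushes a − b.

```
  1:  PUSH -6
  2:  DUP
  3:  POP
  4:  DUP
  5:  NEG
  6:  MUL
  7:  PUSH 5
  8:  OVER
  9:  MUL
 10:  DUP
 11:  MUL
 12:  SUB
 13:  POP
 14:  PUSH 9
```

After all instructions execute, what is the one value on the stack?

PUSH -6 -> [-6]
DUP     -> [-6, -6]
POP     -> [-6]
DUP     -> [-6, -6]
NEG     -> [-6, 6]
MUL     -> [-36]
PUSH 5  -> [-36, 5]
OVER    -> [-36, 5, -36]
MUL     -> [-36, -180]
DUP     -> [-36, -180, -180]
MUL     -> [-36, 32400]
SUB     -> [-32436]
POP     -> []
PUSH 9  -> [9]

9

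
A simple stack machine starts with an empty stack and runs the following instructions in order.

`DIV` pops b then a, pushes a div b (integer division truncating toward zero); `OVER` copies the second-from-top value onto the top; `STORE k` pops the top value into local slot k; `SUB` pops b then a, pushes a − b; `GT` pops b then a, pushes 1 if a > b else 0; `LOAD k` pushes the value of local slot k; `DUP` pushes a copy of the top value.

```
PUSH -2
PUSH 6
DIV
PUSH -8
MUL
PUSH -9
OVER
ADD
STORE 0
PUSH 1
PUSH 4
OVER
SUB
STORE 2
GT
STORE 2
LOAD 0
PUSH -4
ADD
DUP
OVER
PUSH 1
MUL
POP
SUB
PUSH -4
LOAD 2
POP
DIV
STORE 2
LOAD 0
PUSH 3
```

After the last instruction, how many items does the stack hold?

PUSH -2 → [-2]
PUSH 6  → [-2, 6]
DIV     → [0]
PUSH -8 → [0, -8]
MUL     → [0]
PUSH -9 → [0, -9]
OVER    → [0, -9, 0]
ADD     → [0, -9]
STORE 0 → [0]
PUSH 1  → [0, 1]
PUSH 4  → [0, 1, 4]
OVER    → [0, 1, 4, 1]
SUB     → [0, 1, 3]
STORE 2 → [0, 1]
GT      → [0]
STORE 2 → []
LOAD 0  → [-9]
PUSH -4 → [-9, -4]
ADD     → [-13]
DUP     → [-13, -13]
OVER    → [-13, -13, -13]
PUSH 1  → [-13, -13, -13, 1]
MUL     → [-13, -13, -13]
POP     → [-13, -13]
SUB     → [0]
PUSH -4 → [0, -4]
LOAD 2  → [0, -4, 0]
POP     → [0, -4]
DIV     → [0]
STORE 2 → []
LOAD 0  → [-9]
PUSH 3  → [-9, 3]

2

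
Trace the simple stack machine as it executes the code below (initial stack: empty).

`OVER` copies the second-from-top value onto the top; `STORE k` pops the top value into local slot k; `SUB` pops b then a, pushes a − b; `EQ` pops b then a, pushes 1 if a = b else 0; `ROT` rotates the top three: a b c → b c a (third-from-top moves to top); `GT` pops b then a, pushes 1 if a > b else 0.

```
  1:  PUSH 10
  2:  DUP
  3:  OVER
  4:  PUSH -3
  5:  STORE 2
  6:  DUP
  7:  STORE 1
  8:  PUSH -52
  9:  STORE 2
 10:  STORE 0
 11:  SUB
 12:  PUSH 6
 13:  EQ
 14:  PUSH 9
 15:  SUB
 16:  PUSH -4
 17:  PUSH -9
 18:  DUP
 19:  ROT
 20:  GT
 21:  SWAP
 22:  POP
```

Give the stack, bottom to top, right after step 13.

[0]

PUSH 10  → [10]
DUP      → [10, 10]
OVER     → [10, 10, 10]
PUSH -3  → [10, 10, 10, -3]
STORE 2  → [10, 10, 10]
DUP      → [10, 10, 10, 10]
STORE 1  → [10, 10, 10]
PUSH -52 → [10, 10, 10, -52]
STORE 2  → [10, 10, 10]
STORE 0  → [10, 10]
SUB      → [0]
PUSH 6   → [0, 6]
EQ       → [0]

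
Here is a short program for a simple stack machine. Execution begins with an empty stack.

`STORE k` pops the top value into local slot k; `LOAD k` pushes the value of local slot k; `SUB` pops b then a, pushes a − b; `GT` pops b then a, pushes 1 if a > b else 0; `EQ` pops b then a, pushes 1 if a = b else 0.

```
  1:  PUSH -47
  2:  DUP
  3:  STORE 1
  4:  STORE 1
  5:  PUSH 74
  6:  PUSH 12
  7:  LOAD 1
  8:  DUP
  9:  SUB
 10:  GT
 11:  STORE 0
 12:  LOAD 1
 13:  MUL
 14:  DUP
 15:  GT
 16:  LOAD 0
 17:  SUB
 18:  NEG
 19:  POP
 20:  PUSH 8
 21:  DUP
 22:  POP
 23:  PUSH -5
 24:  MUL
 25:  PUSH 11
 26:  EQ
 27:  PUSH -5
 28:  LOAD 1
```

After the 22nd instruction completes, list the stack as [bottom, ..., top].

PUSH -47 -> [-47]
DUP      -> [-47, -47]
STORE 1  -> [-47]
STORE 1  -> []
PUSH 74  -> [74]
PUSH 12  -> [74, 12]
LOAD 1   -> [74, 12, -47]
DUP      -> [74, 12, -47, -47]
SUB      -> [74, 12, 0]
GT       -> [74, 1]
STORE 0  -> [74]
LOAD 1   -> [74, -47]
MUL      -> [-3478]
DUP      -> [-3478, -3478]
GT       -> [0]
LOAD 0   -> [0, 1]
SUB      -> [-1]
NEG      -> [1]
POP      -> []
PUSH 8   -> [8]
DUP      -> [8, 8]
POP      -> [8]

[8]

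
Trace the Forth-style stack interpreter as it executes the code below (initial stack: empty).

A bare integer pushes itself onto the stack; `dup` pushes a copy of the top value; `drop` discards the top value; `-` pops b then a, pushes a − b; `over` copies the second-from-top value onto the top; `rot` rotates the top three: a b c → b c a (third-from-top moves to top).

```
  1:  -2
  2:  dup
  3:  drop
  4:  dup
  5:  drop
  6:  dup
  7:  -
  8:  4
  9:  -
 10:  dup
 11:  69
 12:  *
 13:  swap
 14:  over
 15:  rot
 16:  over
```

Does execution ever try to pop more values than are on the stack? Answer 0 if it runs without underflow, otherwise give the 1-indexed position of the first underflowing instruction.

-2   → [-2]
dup  → [-2, -2]
drop → [-2]
dup  → [-2, -2]
drop → [-2]
dup  → [-2, -2]
-    → [0]
4    → [0, 4]
-    → [-4]
dup  → [-4, -4]
69   → [-4, -4, 69]
*    → [-4, -276]
swap → [-276, -4]
over → [-276, -4, -276]
rot  → [-4, -276, -276]
over → [-4, -276, -276, -276]

0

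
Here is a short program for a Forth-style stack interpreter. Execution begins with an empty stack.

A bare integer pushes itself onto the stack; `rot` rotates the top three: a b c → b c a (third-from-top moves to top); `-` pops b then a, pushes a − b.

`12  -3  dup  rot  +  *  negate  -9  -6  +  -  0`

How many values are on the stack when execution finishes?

12      12
-3      12 -3
dup     12 -3 -3
rot     -3 -3 12
+       -3 9
*       -27
negate  27
-9      27 -9
-6      27 -9 -6
+       27 -15
-       42
0       42 0

2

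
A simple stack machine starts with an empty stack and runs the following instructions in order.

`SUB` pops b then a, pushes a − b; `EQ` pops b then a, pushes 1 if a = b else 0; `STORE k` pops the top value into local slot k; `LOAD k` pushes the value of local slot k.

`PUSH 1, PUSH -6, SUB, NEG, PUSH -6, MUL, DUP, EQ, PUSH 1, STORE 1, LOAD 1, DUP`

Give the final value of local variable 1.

1

PUSH 1   1
PUSH -6  1 -6
SUB      7
NEG      -7
PUSH -6  -7 -6
MUL      42
DUP      42 42
EQ       1
PUSH 1   1 1
STORE 1  1
LOAD 1   1 1
DUP      1 1 1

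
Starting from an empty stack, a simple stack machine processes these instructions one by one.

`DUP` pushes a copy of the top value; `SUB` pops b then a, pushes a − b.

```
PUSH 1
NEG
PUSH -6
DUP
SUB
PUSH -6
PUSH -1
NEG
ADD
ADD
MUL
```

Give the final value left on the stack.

5

PUSH 1  -> [1]
NEG     -> [-1]
PUSH -6 -> [-1, -6]
DUP     -> [-1, -6, -6]
SUB     -> [-1, 0]
PUSH -6 -> [-1, 0, -6]
PUSH -1 -> [-1, 0, -6, -1]
NEG     -> [-1, 0, -6, 1]
ADD     -> [-1, 0, -5]
ADD     -> [-1, -5]
MUL     -> [5]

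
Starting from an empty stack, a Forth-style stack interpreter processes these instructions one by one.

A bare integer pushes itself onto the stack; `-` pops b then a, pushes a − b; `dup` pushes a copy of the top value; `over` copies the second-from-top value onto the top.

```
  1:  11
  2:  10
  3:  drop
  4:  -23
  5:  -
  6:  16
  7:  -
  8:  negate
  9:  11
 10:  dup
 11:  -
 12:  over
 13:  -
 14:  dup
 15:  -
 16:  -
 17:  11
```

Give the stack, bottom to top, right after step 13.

[-18, 18]

11     -> 11
10     -> 11 10
drop   -> 11
-23    -> 11 -23
-      -> 34
16     -> 34 16
-      -> 18
negate -> -18
11     -> -18 11
dup    -> -18 11 11
-      -> -18 0
over   -> -18 0 -18
-      -> -18 18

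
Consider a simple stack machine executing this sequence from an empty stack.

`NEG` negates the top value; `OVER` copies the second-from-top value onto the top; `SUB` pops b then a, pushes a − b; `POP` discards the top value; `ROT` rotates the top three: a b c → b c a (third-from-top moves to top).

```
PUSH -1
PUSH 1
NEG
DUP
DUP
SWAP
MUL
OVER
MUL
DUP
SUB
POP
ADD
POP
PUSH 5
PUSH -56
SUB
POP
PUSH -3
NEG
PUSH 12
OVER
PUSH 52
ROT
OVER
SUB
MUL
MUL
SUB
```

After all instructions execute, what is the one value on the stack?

PUSH -1   -1
PUSH 1    -1 1
NEG       -1 -1
DUP       -1 -1 -1
DUP       -1 -1 -1 -1
SWAP      -1 -1 -1 -1
MUL       -1 -1 1
OVER      -1 -1 1 -1
MUL       -1 -1 -1
DUP       -1 -1 -1 -1
SUB       -1 -1 0
POP       -1 -1
ADD       -2
POP       (empty)
PUSH 5    5
PUSH -56  5 -56
SUB       61
POP       (empty)
PUSH -3   -3
NEG       3
PUSH 12   3 12
OVER      3 12 3
PUSH 52   3 12 3 52
ROT       3 3 52 12
OVER      3 3 52 12 52
SUB       3 3 52 -40
MUL       3 3 -2080
MUL       3 -6240
SUB       6243

6243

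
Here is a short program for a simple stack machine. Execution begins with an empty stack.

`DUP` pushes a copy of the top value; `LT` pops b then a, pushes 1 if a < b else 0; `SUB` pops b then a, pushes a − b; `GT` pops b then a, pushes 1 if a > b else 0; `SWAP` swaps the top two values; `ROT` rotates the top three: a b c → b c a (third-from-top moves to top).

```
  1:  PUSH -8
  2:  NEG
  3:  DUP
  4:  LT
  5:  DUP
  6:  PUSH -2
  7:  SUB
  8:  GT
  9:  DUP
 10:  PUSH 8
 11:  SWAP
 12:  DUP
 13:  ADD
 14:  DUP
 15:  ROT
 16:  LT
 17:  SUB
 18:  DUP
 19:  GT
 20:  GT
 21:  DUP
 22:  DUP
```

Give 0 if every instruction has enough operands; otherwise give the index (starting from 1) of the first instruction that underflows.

0

PUSH -8  [-8]
NEG      [8]
DUP      [8, 8]
LT       [0]
DUP      [0, 0]
PUSH -2  [0, 0, -2]
SUB      [0, 2]
GT       [0]
DUP      [0, 0]
PUSH 8   [0, 0, 8]
SWAP     [0, 8, 0]
DUP      [0, 8, 0, 0]
ADD      [0, 8, 0]
DUP      [0, 8, 0, 0]
ROT      [0, 0, 0, 8]
LT       [0, 0, 1]
SUB      [0, -1]
DUP      [0, -1, -1]
GT       [0, 0]
GT       [0]
DUP      [0, 0]
DUP      [0, 0, 0]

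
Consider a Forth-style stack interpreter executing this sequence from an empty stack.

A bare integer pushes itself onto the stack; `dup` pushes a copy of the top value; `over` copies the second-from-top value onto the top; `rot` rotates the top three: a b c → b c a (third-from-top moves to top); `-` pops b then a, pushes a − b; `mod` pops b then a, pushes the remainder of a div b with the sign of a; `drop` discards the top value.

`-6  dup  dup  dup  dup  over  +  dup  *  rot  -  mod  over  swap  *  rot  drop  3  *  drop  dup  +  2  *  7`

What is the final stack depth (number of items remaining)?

2

-6   → -6
dup  → -6 -6
dup  → -6 -6 -6
dup  → -6 -6 -6 -6
dup  → -6 -6 -6 -6 -6
over → -6 -6 -6 -6 -6 -6
+    → -6 -6 -6 -6 -12
dup  → -6 -6 -6 -6 -12 -12
*    → -6 -6 -6 -6 144
rot  → -6 -6 -6 144 -6
-    → -6 -6 -6 150
mod  → -6 -6 -6
over → -6 -6 -6 -6
swap → -6 -6 -6 -6
*    → -6 -6 36
rot  → -6 36 -6
drop → -6 36
3    → -6 36 3
*    → -6 108
drop → -6
dup  → -6 -6
+    → -12
2    → -12 2
*    → -24
7    → -24 7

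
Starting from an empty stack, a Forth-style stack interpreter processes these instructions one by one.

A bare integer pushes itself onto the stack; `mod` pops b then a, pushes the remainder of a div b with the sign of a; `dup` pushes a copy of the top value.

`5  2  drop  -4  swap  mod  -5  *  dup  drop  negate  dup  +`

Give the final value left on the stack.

5      : [5]
2      : [5, 2]
drop   : [5]
-4     : [5, -4]
swap   : [-4, 5]
mod    : [-4]
-5     : [-4, -5]
*      : [20]
dup    : [20, 20]
drop   : [20]
negate : [-20]
dup    : [-20, -20]
+      : [-40]

-40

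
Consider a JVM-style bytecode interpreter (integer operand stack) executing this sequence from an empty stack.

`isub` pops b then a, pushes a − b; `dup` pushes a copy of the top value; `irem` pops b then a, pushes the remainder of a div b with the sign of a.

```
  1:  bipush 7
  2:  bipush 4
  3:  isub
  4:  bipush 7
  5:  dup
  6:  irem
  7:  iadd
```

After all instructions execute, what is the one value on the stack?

3

bipush 7 -> [7]
bipush 4 -> [7, 4]
isub     -> [3]
bipush 7 -> [3, 7]
dup      -> [3, 7, 7]
irem     -> [3, 0]
iadd     -> [3]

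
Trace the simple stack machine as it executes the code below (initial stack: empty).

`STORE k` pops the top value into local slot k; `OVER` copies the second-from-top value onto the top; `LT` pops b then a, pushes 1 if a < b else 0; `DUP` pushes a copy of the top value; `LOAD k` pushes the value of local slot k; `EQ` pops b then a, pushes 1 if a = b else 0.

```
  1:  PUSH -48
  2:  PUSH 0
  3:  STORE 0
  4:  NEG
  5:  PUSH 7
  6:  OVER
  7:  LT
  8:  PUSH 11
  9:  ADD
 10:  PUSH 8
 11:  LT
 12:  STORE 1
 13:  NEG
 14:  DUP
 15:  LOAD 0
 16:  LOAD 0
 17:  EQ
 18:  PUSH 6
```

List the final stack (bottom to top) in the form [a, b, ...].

PUSH -48 : [-48]
PUSH 0   : [-48, 0]
STORE 0  : [-48]
NEG      : [48]
PUSH 7   : [48, 7]
OVER     : [48, 7, 48]
LT       : [48, 1]
PUSH 11  : [48, 1, 11]
ADD      : [48, 12]
PUSH 8   : [48, 12, 8]
LT       : [48, 0]
STORE 1  : [48]
NEG      : [-48]
DUP      : [-48, -48]
LOAD 0   : [-48, -48, 0]
LOAD 0   : [-48, -48, 0, 0]
EQ       : [-48, -48, 1]
PUSH 6   : [-48, -48, 1, 6]

[-48, -48, 1, 6]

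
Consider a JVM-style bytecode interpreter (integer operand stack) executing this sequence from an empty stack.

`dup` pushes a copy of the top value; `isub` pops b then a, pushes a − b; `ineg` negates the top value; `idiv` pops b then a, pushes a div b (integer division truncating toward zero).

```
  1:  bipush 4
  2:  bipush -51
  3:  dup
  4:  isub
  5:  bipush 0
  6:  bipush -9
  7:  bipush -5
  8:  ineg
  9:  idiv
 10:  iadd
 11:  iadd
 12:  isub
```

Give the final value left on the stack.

5

bipush 4   → 4
bipush -51 → 4 -51
dup        → 4 -51 -51
isub       → 4 0
bipush 0   → 4 0 0
bipush -9  → 4 0 0 -9
bipush -5  → 4 0 0 -9 -5
ineg       → 4 0 0 -9 5
idiv       → 4 0 0 -1
iadd       → 4 0 -1
iadd       → 4 -1
isub       → 5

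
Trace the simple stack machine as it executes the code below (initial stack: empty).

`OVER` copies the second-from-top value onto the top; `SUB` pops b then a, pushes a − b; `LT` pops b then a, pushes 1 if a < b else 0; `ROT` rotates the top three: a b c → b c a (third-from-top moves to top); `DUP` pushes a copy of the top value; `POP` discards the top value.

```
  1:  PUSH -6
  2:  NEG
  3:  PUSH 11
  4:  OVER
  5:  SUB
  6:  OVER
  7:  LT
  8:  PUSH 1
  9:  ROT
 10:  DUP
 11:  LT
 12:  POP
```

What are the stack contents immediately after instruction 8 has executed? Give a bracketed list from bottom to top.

[6, 1, 1]

PUSH -6 -> -6
NEG     -> 6
PUSH 11 -> 6 11
OVER    -> 6 11 6
SUB     -> 6 5
OVER    -> 6 5 6
LT      -> 6 1
PUSH 1  -> 6 1 1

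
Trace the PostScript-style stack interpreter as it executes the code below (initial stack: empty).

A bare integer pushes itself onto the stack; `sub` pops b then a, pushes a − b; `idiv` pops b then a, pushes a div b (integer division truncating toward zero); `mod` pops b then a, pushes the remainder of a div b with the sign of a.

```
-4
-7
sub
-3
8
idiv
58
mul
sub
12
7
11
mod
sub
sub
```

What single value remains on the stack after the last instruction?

-4    -4
-7    -4 -7
sub   3
-3    3 -3
8     3 -3 8
idiv  3 0
58    3 0 58
mul   3 0
sub   3
12    3 12
7     3 12 7
11    3 12 7 11
mod   3 12 7
sub   3 5
sub   -2

-2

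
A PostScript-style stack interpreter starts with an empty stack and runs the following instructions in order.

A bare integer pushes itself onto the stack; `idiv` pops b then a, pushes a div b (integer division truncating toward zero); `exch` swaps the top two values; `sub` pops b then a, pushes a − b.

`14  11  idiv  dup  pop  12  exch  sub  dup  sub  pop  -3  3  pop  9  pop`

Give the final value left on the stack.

-3

14   → 14
11   → 14 11
idiv → 1
dup  → 1 1
pop  → 1
12   → 1 12
exch → 12 1
sub  → 11
dup  → 11 11
sub  → 0
pop  → (empty)
-3   → -3
3    → -3 3
pop  → -3
9    → -3 9
pop  → -3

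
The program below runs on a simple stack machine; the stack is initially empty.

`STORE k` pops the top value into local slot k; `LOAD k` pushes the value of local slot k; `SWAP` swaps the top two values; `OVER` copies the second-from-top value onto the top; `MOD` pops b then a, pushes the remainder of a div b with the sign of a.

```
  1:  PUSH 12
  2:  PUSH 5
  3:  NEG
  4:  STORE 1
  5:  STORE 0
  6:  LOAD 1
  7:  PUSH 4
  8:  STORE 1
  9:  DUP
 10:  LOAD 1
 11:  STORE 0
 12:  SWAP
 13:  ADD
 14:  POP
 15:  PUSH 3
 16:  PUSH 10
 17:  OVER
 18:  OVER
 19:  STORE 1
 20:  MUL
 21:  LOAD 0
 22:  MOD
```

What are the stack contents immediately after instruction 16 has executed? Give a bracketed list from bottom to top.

PUSH 12 -> [12]
PUSH 5  -> [12, 5]
NEG     -> [12, -5]
STORE 1 -> [12]
STORE 0 -> []
LOAD 1  -> [-5]
PUSH 4  -> [-5, 4]
STORE 1 -> [-5]
DUP     -> [-5, -5]
LOAD 1  -> [-5, -5, 4]
STORE 0 -> [-5, -5]
SWAP    -> [-5, -5]
ADD     -> [-10]
POP     -> []
PUSH 3  -> [3]
PUSH 10 -> [3, 10]

[3, 10]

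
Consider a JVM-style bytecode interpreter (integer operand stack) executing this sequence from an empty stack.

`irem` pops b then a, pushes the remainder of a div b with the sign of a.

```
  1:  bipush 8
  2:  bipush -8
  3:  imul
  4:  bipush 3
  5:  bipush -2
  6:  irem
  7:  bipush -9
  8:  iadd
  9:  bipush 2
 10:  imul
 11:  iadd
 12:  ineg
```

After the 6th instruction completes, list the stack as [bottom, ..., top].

bipush 8   8
bipush -8  8 -8
imul       -64
bipush 3   -64 3
bipush -2  -64 3 -2
irem       -64 1

[-64, 1]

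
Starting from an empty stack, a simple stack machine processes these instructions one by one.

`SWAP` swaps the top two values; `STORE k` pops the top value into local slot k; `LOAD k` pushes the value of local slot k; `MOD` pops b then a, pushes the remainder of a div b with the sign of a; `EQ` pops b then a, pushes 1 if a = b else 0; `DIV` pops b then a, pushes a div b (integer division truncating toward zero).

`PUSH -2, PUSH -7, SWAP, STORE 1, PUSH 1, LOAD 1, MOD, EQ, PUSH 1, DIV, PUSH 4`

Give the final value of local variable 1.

-2

PUSH -2 -> -2
PUSH -7 -> -2 -7
SWAP    -> -7 -2
STORE 1 -> -7
PUSH 1  -> -7 1
LOAD 1  -> -7 1 -2
MOD     -> -7 1
EQ      -> 0
PUSH 1  -> 0 1
DIV     -> 0
PUSH 4  -> 0 4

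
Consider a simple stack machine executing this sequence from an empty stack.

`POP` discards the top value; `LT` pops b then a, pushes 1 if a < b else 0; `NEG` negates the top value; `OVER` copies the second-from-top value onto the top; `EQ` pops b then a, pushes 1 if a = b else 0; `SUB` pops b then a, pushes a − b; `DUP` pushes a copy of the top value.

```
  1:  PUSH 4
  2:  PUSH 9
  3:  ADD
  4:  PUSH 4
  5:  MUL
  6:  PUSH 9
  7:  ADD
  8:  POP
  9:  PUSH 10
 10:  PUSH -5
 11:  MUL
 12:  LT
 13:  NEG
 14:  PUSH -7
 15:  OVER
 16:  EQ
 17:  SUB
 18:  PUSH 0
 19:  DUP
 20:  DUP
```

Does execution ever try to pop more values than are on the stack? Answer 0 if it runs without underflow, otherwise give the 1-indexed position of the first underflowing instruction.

PUSH 4  : 4
PUSH 9  : 4 9
ADD     : 13
PUSH 4  : 13 4
MUL     : 52
PUSH 9  : 52 9
ADD     : 61
POP     : (empty)
PUSH 10 : 10
PUSH -5 : 10 -5
MUL     : -50
LT  — needs 2 operands, stack has 1 → underflow

12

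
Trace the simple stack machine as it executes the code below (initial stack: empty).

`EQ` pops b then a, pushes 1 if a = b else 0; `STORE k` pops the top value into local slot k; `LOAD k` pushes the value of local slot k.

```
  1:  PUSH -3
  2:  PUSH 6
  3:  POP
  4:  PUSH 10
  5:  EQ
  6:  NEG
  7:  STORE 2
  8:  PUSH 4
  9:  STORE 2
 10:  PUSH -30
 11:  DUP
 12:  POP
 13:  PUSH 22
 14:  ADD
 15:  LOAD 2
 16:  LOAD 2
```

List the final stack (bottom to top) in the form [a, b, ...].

PUSH -3  → [-3]
PUSH 6   → [-3, 6]
POP      → [-3]
PUSH 10  → [-3, 10]
EQ       → [0]
NEG      → [0]
STORE 2  → []
PUSH 4   → [4]
STORE 2  → []
PUSH -30 → [-30]
DUP      → [-30, -30]
POP      → [-30]
PUSH 22  → [-30, 22]
ADD      → [-8]
LOAD 2   → [-8, 4]
LOAD 2   → [-8, 4, 4]

[-8, 4, 4]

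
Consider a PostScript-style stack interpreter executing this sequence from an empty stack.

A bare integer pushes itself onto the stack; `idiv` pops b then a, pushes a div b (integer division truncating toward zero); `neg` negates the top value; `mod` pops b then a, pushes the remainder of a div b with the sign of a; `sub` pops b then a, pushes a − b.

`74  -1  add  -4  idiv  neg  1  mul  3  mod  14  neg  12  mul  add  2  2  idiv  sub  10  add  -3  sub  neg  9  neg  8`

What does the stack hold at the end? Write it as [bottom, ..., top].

[156, -9, 8]

74   : 74
-1   : 74 -1
add  : 73
-4   : 73 -4
idiv : -18
neg  : 18
1    : 18 1
mul  : 18
3    : 18 3
mod  : 0
14   : 0 14
neg  : 0 -14
12   : 0 -14 12
mul  : 0 -168
add  : -168
2    : -168 2
2    : -168 2 2
idiv : -168 1
sub  : -169
10   : -169 10
add  : -159
-3   : -159 -3
sub  : -156
neg  : 156
9    : 156 9
neg  : 156 -9
8    : 156 -9 8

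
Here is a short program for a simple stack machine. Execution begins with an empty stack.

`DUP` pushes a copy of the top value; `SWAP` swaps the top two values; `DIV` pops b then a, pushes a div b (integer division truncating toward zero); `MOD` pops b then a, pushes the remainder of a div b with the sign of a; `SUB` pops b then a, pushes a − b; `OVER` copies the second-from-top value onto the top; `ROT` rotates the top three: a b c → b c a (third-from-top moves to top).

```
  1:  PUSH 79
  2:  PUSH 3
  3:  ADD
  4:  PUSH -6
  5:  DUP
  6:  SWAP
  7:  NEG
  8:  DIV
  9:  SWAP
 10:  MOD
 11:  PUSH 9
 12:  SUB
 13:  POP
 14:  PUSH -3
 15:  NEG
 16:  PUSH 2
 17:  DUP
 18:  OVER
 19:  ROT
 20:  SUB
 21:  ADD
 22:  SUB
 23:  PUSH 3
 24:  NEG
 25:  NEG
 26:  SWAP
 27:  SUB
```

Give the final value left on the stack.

PUSH 79 : [79]
PUSH 3  : [79, 3]
ADD     : [82]
PUSH -6 : [82, -6]
DUP     : [82, -6, -6]
SWAP    : [82, -6, -6]
NEG     : [82, -6, 6]
DIV     : [82, -1]
SWAP    : [-1, 82]
MOD     : [-1]
PUSH 9  : [-1, 9]
SUB     : [-10]
POP     : []
PUSH -3 : [-3]
NEG     : [3]
PUSH 2  : [3, 2]
DUP     : [3, 2, 2]
OVER    : [3, 2, 2, 2]
ROT     : [3, 2, 2, 2]
SUB     : [3, 2, 0]
ADD     : [3, 2]
SUB     : [1]
PUSH 3  : [1, 3]
NEG     : [1, -3]
NEG     : [1, 3]
SWAP    : [3, 1]
SUB     : [2]

2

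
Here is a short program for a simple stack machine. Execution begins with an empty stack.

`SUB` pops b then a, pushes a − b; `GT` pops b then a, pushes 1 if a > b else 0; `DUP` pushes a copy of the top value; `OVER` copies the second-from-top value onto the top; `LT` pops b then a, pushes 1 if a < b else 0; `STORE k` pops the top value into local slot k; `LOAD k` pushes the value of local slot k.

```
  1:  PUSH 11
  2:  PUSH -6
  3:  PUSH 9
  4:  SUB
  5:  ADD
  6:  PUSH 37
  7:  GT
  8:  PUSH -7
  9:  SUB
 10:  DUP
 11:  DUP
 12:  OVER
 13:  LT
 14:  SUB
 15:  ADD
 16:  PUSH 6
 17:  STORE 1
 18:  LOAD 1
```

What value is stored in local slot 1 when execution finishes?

PUSH 11 : [11]
PUSH -6 : [11, -6]
PUSH 9  : [11, -6, 9]
SUB     : [11, -15]
ADD     : [-4]
PUSH 37 : [-4, 37]
GT      : [0]
PUSH -7 : [0, -7]
SUB     : [7]
DUP     : [7, 7]
DUP     : [7, 7, 7]
OVER    : [7, 7, 7, 7]
LT      : [7, 7, 0]
SUB     : [7, 7]
ADD     : [14]
PUSH 6  : [14, 6]
STORE 1 : [14]
LOAD 1  : [14, 6]

6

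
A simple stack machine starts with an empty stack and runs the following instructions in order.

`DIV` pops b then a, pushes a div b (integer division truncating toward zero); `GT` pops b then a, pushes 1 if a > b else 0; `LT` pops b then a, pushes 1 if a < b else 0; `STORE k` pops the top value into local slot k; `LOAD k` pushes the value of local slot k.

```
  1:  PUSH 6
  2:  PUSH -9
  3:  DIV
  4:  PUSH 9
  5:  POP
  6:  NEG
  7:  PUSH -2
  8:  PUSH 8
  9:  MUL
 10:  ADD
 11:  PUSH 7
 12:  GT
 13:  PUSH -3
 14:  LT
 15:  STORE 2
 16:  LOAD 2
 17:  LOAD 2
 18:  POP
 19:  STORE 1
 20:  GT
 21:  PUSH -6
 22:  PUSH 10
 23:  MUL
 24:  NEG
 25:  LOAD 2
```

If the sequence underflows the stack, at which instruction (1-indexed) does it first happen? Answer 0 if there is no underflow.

PUSH 6  → [6]
PUSH -9 → [6, -9]
DIV     → [0]
PUSH 9  → [0, 9]
POP     → [0]
NEG     → [0]
PUSH -2 → [0, -2]
PUSH 8  → [0, -2, 8]
MUL     → [0, -16]
ADD     → [-16]
PUSH 7  → [-16, 7]
GT      → [0]
PUSH -3 → [0, -3]
LT      → [0]
STORE 2 → []
LOAD 2  → [0]
LOAD 2  → [0, 0]
POP     → [0]
STORE 1 → []
GT  — needs 2 operands, stack has 0 → underflow

20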